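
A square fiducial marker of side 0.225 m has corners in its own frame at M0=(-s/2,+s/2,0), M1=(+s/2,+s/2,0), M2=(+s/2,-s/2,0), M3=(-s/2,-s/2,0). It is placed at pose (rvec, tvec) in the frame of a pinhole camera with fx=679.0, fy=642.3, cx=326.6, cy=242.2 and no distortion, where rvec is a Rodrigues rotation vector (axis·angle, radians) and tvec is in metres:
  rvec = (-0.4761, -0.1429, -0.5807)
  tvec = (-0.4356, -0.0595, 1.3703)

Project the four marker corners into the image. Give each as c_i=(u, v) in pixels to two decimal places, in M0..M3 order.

c0=(82.54, 280.98) c1=(186.62, 226.70) c2=(136.10, 154.42) c3=(36.50, 202.18)

Intrinsics K: fx=679.0, fy=642.3, cx=326.6, cy=242.2
Marker side s = 0.225 m; corners in marker frame (Z=0):
  M0 = (-0.1125, +0.1125, 0)
  M1 = (+0.1125, +0.1125, 0)
  M2 = (+0.1125, -0.1125, 0)
  M3 = (-0.1125, -0.1125, 0)
rvec = (-0.4761, -0.1429, -0.5807), |rvec| = θ = 0.76440 rad = 43.797°
Rodrigues: sinθ=0.69210, 1−cosθ=0.27820; R = I + sinθ·[k]× + (1−cosθ)·[k]×²:
    [+0.82972 +0.55817 +0.00225]
    [-0.49339 +0.73152 +0.47058]
    [+0.26102 -0.39156 +0.88235]
t = (-0.4356, -0.0595, 1.3703) m
M0: Pc = R·M0+t = (-0.46615, +0.07830, +1.29688); u = 679.0·(-0.46615)/1.29688 + 326.6 = 82.5417, v = 642.3·(+0.07830)/1.29688 + 242.2 = 280.9802
M1: Pc = R·M1+t = (-0.27946, -0.03271, +1.35561); u = 679.0·(-0.27946)/1.35561 + 326.6 = 186.6231, v = 642.3·(-0.03271)/1.35561 + 242.2 = 226.7019
M2: Pc = R·M2+t = (-0.40505, -0.19730, +1.44372); u = 679.0·(-0.40505)/1.44372 + 326.6 = 136.0990, v = 642.3·(-0.19730)/1.44372 + 242.2 = 154.4215
M3: Pc = R·M3+t = (-0.59174, -0.08629, +1.38499); u = 679.0·(-0.59174)/1.38499 + 326.6 = 36.4959, v = 642.3·(-0.08629)/1.38499 + 242.2 = 202.1821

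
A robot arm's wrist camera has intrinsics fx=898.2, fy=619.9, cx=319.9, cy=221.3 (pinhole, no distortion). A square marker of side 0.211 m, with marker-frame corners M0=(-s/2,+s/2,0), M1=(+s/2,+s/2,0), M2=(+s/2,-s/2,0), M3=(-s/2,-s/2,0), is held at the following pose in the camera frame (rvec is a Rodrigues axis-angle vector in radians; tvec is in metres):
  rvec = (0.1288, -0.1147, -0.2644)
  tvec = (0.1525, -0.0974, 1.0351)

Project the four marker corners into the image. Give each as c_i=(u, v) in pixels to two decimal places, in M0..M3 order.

Intrinsics K: fx=898.2, fy=619.9, cx=319.9, cy=221.3
Marker side s = 0.211 m; corners in marker frame (Z=0):
  M0 = (-0.1055, +0.1055, 0)
  M1 = (+0.1055, +0.1055, 0)
  M2 = (+0.1055, -0.1055, 0)
  M3 = (-0.1055, -0.1055, 0)
rvec = (0.1288, -0.1147, -0.2644), |rvec| = θ = 0.31568 rad = 18.087°
Rodrigues: sinθ=0.31046, 1−cosθ=0.04941; R = I + sinθ·[k]× + (1−cosθ)·[k]×²:
    [+0.95881 +0.25270 -0.12969]
    [-0.26736 +0.95711 -0.11163]
    [+0.09592 +0.14171 +0.98525]
t = (0.1525, -0.0974, 1.0351) m
M0: Pc = R·M0+t = (+0.07801, +0.03178, +1.03993); u = 898.2·(+0.07801)/1.03993 + 319.9 = 387.2744, v = 619.9·(+0.03178)/1.03993 + 221.3 = 240.2446
M1: Pc = R·M1+t = (+0.28032, -0.02463, +1.06017); u = 898.2·(+0.28032)/1.06017 + 319.9 = 557.3893, v = 619.9·(-0.02463)/1.06017 + 221.3 = 206.8978
M2: Pc = R·M2+t = (+0.22699, -0.22658, +1.03027); u = 898.2·(+0.22699)/1.03027 + 319.9 = 517.7962, v = 619.9·(-0.22658)/1.03027 + 221.3 = 84.9690
M3: Pc = R·M3+t = (+0.02468, -0.17017, +1.01003); u = 898.2·(+0.02468)/1.01003 + 319.9 = 341.8518, v = 619.9·(-0.17017)/1.01003 + 221.3 = 116.8598

c0=(387.27, 240.24) c1=(557.39, 206.90) c2=(517.80, 84.97) c3=(341.85, 116.86)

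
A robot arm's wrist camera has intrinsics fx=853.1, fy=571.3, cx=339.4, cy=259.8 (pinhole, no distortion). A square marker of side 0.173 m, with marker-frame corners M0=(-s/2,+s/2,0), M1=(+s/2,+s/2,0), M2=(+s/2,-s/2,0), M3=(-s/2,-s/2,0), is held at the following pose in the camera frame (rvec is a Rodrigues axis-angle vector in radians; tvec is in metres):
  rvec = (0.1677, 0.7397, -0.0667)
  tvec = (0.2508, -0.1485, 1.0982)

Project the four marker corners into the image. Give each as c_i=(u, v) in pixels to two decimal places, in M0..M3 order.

Intrinsics K: fx=853.1, fy=571.3, cx=339.4, cy=259.8
Marker side s = 0.173 m; corners in marker frame (Z=0):
  M0 = (-0.0865, +0.0865, 0)
  M1 = (+0.0865, +0.0865, 0)
  M2 = (+0.0865, -0.0865, 0)
  M3 = (-0.0865, -0.0865, 0)
rvec = (0.1677, 0.7397, -0.0667), |rvec| = θ = 0.76140 rad = 43.625°
Rodrigues: sinθ=0.68993, 1−cosθ=0.27613; R = I + sinθ·[k]× + (1−cosθ)·[k]×²:
    [+0.73727 +0.11952 +0.66494]
    [-0.00135 +0.98449 -0.17546]
    [-0.67560 +0.12846 +0.72599]
t = (0.2508, -0.1485, 1.0982) m
M0: Pc = R·M0+t = (+0.19737, -0.06322, +1.16775); u = 853.1·(+0.19737)/1.16775 + 339.4 = 483.5851, v = 571.3·(-0.06322)/1.16775 + 259.8 = 228.8685
M1: Pc = R·M1+t = (+0.32491, -0.06346, +1.05087); u = 853.1·(+0.32491)/1.05087 + 339.4 = 603.1645, v = 571.3·(-0.06346)/1.05087 + 259.8 = 225.3008
M2: Pc = R·M2+t = (+0.30423, -0.23378, +1.02865); u = 853.1·(+0.30423)/1.02865 + 339.4 = 591.7141, v = 571.3·(-0.23378)/1.02865 + 259.8 = 129.9639
M3: Pc = R·M3+t = (+0.17669, -0.23354, +1.14553); u = 853.1·(+0.17669)/1.14553 + 339.4 = 470.9832, v = 571.3·(-0.23354)/1.14553 + 259.8 = 143.3280

c0=(483.59, 228.87) c1=(603.16, 225.30) c2=(591.71, 129.96) c3=(470.98, 143.33)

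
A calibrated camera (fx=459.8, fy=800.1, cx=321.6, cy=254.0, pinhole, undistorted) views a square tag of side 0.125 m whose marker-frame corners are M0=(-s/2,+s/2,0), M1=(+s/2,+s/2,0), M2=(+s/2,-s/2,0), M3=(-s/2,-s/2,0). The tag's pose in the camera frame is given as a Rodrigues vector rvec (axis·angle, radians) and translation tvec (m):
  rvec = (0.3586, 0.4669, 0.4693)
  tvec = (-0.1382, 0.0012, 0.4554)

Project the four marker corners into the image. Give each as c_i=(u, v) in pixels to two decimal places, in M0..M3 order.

Intrinsics K: fx=459.8, fy=800.1, cx=321.6, cy=254.0
Marker side s = 0.125 m; corners in marker frame (Z=0):
  M0 = (-0.0625, +0.0625, 0)
  M1 = (+0.0625, +0.0625, 0)
  M2 = (+0.0625, -0.0625, 0)
  M3 = (-0.0625, -0.0625, 0)
rvec = (0.3586, 0.4669, 0.4693), |rvec| = θ = 0.75288 rad = 43.137°
Rodrigues: sinθ=0.68375, 1−cosθ=0.27028; R = I + sinθ·[k]× + (1−cosθ)·[k]×²:
    [+0.79104 -0.34637 +0.50427]
    [+0.50604 +0.83367 -0.22119]
    [-0.34378 +0.43015 +0.83474]
t = (-0.1382, 0.0012, 0.4554) m
M0: Pc = R·M0+t = (-0.20929, +0.02168, +0.50377); u = 459.8·(-0.20929)/0.50377 + 321.6 = 130.5793, v = 800.1·(+0.02168)/0.50377 + 254.0 = 288.4275
M1: Pc = R·M1+t = (-0.11041, +0.08493, +0.46080); u = 459.8·(-0.11041)/0.46080 + 321.6 = 211.4309, v = 800.1·(+0.08493)/0.46080 + 254.0 = 401.4697
M2: Pc = R·M2+t = (-0.06711, -0.01928, +0.40703); u = 459.8·(-0.06711)/0.40703 + 321.6 = 245.7870, v = 800.1·(-0.01928)/0.40703 + 254.0 = 216.1076
M3: Pc = R·M3+t = (-0.16599, -0.08253, +0.45000); u = 459.8·(-0.16599)/0.45000 + 321.6 = 151.9940, v = 800.1·(-0.08253)/0.45000 + 254.0 = 107.2595

c0=(130.58, 288.43) c1=(211.43, 401.47) c2=(245.79, 216.11) c3=(151.99, 107.26)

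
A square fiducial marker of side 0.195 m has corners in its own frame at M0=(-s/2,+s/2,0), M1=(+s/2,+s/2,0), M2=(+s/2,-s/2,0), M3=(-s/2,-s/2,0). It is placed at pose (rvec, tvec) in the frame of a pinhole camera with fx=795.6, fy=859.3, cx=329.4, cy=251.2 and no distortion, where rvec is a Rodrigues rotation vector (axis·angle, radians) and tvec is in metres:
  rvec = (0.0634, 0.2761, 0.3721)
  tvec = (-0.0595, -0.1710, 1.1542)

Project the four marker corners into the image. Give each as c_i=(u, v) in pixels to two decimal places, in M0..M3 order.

c0=(208.47, 167.34) c1=(324.93, 217.66) c2=(373.40, 77.67) c3=(252.72, 32.36)

Intrinsics K: fx=795.6, fy=859.3, cx=329.4, cy=251.2
Marker side s = 0.195 m; corners in marker frame (Z=0):
  M0 = (-0.0975, +0.0975, 0)
  M1 = (+0.0975, +0.0975, 0)
  M2 = (+0.0975, -0.0975, 0)
  M3 = (-0.0975, -0.0975, 0)
rvec = (0.0634, 0.2761, 0.3721), |rvec| = θ = 0.46766 rad = 26.795°
Rodrigues: sinθ=0.45080, 1−cosθ=0.10738; R = I + sinθ·[k]× + (1−cosθ)·[k]×²:
    [+0.89460 -0.35009 +0.27773]
    [+0.36728 +0.93005 -0.01068]
    [-0.25456 +0.11155 +0.96060]
t = (-0.0595, -0.1710, 1.1542) m
M0: Pc = R·M0+t = (-0.18086, -0.11613, +1.18990); u = 795.6·(-0.18086)/1.18990 + 329.4 = 208.4736, v = 859.3·(-0.11613)/1.18990 + 251.2 = 167.3353
M1: Pc = R·M1+t = (-0.00641, -0.04451, +1.14026); u = 795.6·(-0.00641)/1.14026 + 329.4 = 324.9271, v = 859.3·(-0.04451)/1.14026 + 251.2 = 217.6568
M2: Pc = R·M2+t = (+0.06186, -0.22587, +1.11850); u = 795.6·(+0.06186)/1.11850 + 329.4 = 373.3994, v = 859.3·(-0.22587)/1.11850 + 251.2 = 77.6732
M3: Pc = R·M3+t = (-0.11259, -0.29749, +1.16814); u = 795.6·(-0.11259)/1.16814 + 329.4 = 252.7175, v = 859.3·(-0.29749)/1.16814 + 251.2 = 32.3633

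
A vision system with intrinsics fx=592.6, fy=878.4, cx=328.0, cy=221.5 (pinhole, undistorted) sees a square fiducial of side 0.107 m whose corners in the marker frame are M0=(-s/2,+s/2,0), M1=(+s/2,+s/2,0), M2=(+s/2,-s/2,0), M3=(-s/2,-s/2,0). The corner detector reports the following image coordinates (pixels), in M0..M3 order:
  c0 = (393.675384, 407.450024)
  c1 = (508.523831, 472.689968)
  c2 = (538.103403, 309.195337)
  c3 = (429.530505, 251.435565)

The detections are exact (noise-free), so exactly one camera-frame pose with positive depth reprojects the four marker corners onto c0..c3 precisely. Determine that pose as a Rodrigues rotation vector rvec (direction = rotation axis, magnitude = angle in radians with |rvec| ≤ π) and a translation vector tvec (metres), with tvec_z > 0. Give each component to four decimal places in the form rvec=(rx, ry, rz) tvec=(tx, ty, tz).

Intrinsics K: fx=592.6, fy=878.4, cx=328.0, cy=221.5
Marker side s = 0.107 m; corners in marker frame (Z=0):
  M0 = (-0.0535, +0.0535, 0)
  M1 = (+0.0535, +0.0535, 0)
  M2 = (+0.0535, -0.0535, 0)
  M3 = (-0.0535, -0.0535, 0)
Detected image corners:
  c0 = (393.675384, 407.450024) px
  c1 = (508.523831, 472.689968) px
  c2 = (538.103403, 309.195337) px
  c3 = (429.530505, 251.435565) px
Planar DLT: solve 8×8 A·h = b for H (H[2,2]=1):
  H  [+944.17851 -580.49800 +467.33963]
  H  [+497.44178 +1281.20551 +357.33608]
  H  [-0.21162 -0.58700 +1.00000]
B = K⁻¹H; ‖b₁‖=1.831472, ‖b₂‖=1.831472; λ = 2/(‖b₁‖+‖b₂‖) = 0.546009, sign → tz>0 ⇒ λ=+0.546009
r₁ = λ·B[:,0] = (+0.93390,+0.33834,-0.11555); r₂ = λ·B[:,1] = (-0.35746,+0.87721,-0.32051)
r₃ = r₁×r₂ = (-0.00708,+0.34062,+0.94017); SVD([r₁ r₂ r₃]) → R = UVᵀ:
  R  [+0.93390 -0.35746 -0.00708]
  R  [+0.33834 +0.87721 +0.34062]
  R  [-0.11555 -0.32051 +0.94017]
t = (+0.12838, +0.08444, +0.54601) m
tr R = 2.751284; θ = arccos((tr R − 1)/2) = 0.504032 rad = 28.879°
axis k = ((R−Rᵀ)₃₂, (R−Rᵀ)₁₃, (R−Rᵀ)₂₁) / (2 sinθ) = (-0.684456, +0.112295, +0.720354)
rvec = θ·k = (-0.344988, +0.056600, +0.363082)

rvec=(-0.3450, 0.0566, 0.3631) tvec=(0.1284, 0.0844, 0.5460)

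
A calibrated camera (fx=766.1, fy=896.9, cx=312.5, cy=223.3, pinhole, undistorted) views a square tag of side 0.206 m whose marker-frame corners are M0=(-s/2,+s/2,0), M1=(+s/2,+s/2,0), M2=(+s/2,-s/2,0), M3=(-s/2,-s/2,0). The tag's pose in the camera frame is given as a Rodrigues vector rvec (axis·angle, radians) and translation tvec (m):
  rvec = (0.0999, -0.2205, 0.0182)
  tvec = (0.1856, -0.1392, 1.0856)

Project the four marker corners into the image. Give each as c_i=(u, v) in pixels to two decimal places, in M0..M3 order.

c0=(371.13, 191.99) c1=(506.47, 194.42) c2=(514.16, 26.52) c3=(376.59, 16.84)

Intrinsics K: fx=766.1, fy=896.9, cx=312.5, cy=223.3
Marker side s = 0.206 m; corners in marker frame (Z=0):
  M0 = (-0.1030, +0.1030, 0)
  M1 = (+0.1030, +0.1030, 0)
  M2 = (+0.1030, -0.1030, 0)
  M3 = (-0.1030, -0.1030, 0)
rvec = (0.0999, -0.2205, 0.0182), |rvec| = θ = 0.24276 rad = 13.909°
Rodrigues: sinθ=0.24038, 1−cosθ=0.02932; R = I + sinθ·[k]× + (1−cosθ)·[k]×²:
    [+0.97564 -0.02898 -0.21744]
    [+0.00706 +0.99487 -0.10092]
    [+0.21925 +0.09692 +0.97084]
t = (0.1856, -0.1392, 1.0856) m
M0: Pc = R·M0+t = (+0.08212, -0.03746, +1.07300); u = 766.1·(+0.08212)/1.07300 + 312.5 = 371.1345, v = 896.9·(-0.03746)/1.07300 + 223.3 = 191.9915
M1: Pc = R·M1+t = (+0.28311, -0.03600, +1.11817); u = 766.1·(+0.28311)/1.11817 + 312.5 = 506.4674, v = 896.9·(-0.03600)/1.11817 + 223.3 = 194.4229
M2: Pc = R·M2+t = (+0.28908, -0.24094, +1.09820); u = 766.1·(+0.28908)/1.09820 + 312.5 = 514.1588, v = 896.9·(-0.24094)/1.09820 + 223.3 = 26.5207
M3: Pc = R·M3+t = (+0.08809, -0.24240, +1.05303); u = 766.1·(+0.08809)/1.05303 + 312.5 = 376.5897, v = 896.9·(-0.24240)/1.05303 + 223.3 = 16.8418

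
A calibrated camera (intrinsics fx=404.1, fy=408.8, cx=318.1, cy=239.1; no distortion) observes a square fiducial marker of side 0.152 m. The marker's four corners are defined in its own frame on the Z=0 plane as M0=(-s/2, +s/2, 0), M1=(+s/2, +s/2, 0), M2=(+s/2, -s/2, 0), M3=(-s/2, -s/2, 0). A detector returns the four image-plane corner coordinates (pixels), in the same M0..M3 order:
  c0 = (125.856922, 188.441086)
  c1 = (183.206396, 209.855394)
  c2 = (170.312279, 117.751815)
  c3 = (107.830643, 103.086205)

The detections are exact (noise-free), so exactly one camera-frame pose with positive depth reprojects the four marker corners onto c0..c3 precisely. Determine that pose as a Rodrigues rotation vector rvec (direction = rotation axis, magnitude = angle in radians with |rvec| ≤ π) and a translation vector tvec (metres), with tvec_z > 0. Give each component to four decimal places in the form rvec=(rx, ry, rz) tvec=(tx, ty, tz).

Intrinsics K: fx=404.1, fy=408.8, cx=318.1, cy=239.1
Marker side s = 0.152 m; corners in marker frame (Z=0):
  M0 = (-0.0760, +0.0760, 0)
  M1 = (+0.0760, +0.0760, 0)
  M2 = (+0.0760, -0.0760, 0)
  M3 = (-0.0760, -0.0760, 0)
Detected image corners:
  c0 = (125.856922, 188.441086) px
  c1 = (183.206396, 209.855394) px
  c2 = (170.312279, 117.751815) px
  c3 = (107.830643, 103.086205) px
Planar DLT: solve 8×8 A·h = b for H (H[2,2]=1):
  H  [+297.96716 +209.85607 +145.75334]
  H  [+19.46056 +695.79634 +156.80343]
  H  [-0.64901 +0.73100 +1.00000]
B = K⁻¹H; ‖b₁‖=1.470324, ‖b₂‖=1.470323; λ = 2/(‖b₁‖+‖b₂‖) = 0.680122, sign → tz>0 ⇒ λ=+0.680122
r₁ = λ·B[:,0] = (+0.84896,+0.29055,-0.44141); r₂ = λ·B[:,1] = (-0.03816,+0.86681,+0.49717)
r₃ = r₁×r₂ = (+0.52707,-0.40523,+0.74698); SVD([r₁ r₂ r₃]) → R = UVᵀ:
  R  [+0.84896 -0.03816 +0.52707]
  R  [+0.29055 +0.86681 -0.40523]
  R  [-0.44141 +0.49717 +0.74698]
t = (-0.29007, -0.13692, +0.68012) m
tr R = 2.462761; θ = arccos((tr R − 1)/2) = 0.750452 rad = 42.998°
axis k = ((R−Rᵀ)₃₂, (R−Rᵀ)₁₃, (R−Rᵀ)₂₁) / (2 sinθ) = (+0.661613, +0.710061, +0.241001)
rvec = θ·k = (+0.496509, +0.532867, +0.180860)

rvec=(0.4965, 0.5329, 0.1809) tvec=(-0.2901, -0.1369, 0.6801)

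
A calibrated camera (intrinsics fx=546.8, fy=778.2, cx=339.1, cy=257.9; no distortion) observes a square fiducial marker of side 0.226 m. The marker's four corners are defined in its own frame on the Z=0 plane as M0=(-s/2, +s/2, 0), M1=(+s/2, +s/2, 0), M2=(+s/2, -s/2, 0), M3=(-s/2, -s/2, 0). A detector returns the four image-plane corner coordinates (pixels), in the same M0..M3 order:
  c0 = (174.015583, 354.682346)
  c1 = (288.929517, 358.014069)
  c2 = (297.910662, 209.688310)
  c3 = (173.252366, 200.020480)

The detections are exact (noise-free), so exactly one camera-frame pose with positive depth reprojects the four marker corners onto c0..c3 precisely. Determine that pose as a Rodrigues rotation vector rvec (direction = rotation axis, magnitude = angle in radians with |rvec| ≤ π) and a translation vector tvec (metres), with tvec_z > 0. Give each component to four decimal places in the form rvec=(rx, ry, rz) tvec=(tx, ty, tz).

Intrinsics K: fx=546.8, fy=778.2, cx=339.1, cy=257.9
Marker side s = 0.226 m; corners in marker frame (Z=0):
  M0 = (-0.1130, +0.1130, 0)
  M1 = (+0.1130, +0.1130, 0)
  M2 = (+0.1130, -0.1130, 0)
  M3 = (-0.1130, -0.1130, 0)
Detected image corners:
  c0 = (174.015583, 354.682346) px
  c1 = (288.929517, 358.014069) px
  c2 = (297.910662, 209.688310) px
  c3 = (173.252366, 200.020480) px
Planar DLT: solve 8×8 A·h = b for H (H[2,2]=1):
  H  [+568.68856 +66.82023 +234.58840]
  H  [+75.70620 +772.69014 +283.79416]
  H  [+0.16937 +0.36576 +1.00000]
B = K⁻¹H; ‖b₁‖=0.951102, ‖b₂‖=0.951102; λ = 2/(‖b₁‖+‖b₂‖) = 1.051412, sign → tz>0 ⇒ λ=+1.051412
r₁ = λ·B[:,0] = (+0.98306,+0.04327,+0.17808); r₂ = λ·B[:,1] = (-0.11000,+0.91652,+0.38456)
r₃ = r₁×r₂ = (-0.14657,-0.39764,+0.90576); SVD([r₁ r₂ r₃]) → R = UVᵀ:
  R  [+0.98306 -0.11000 -0.14657]
  R  [+0.04327 +0.91652 -0.39764]
  R  [+0.17808 +0.38456 +0.90576]
t = (-0.20096, +0.03499, +1.05141) m
tr R = 2.805346; θ = arccos((tr R − 1)/2) = 0.444855 rad = 25.488°
axis k = ((R−Rᵀ)₃₂, (R−Rᵀ)₁₃, (R−Rᵀ)₂₁) / (2 sinθ) = (+0.908842, -0.377214, +0.178087)
rvec = θ·k = (+0.404303, -0.167805, +0.079223)

rvec=(0.4043, -0.1678, 0.0792) tvec=(-0.2010, 0.0350, 1.0514)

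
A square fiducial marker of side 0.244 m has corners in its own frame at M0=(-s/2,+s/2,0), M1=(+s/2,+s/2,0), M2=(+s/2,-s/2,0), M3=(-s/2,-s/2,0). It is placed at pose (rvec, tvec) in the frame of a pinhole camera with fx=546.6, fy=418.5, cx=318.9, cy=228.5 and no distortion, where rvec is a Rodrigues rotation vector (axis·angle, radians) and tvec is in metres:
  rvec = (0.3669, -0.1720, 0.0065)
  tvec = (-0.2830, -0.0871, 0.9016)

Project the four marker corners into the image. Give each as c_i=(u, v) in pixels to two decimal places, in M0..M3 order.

Intrinsics K: fx=546.6, fy=418.5, cx=318.9, cy=228.5
Marker side s = 0.244 m; corners in marker frame (Z=0):
  M0 = (-0.1220, +0.1220, 0)
  M1 = (+0.1220, +0.1220, 0)
  M2 = (+0.1220, -0.1220, 0)
  M3 = (-0.1220, -0.1220, 0)
rvec = (0.3669, -0.1720, 0.0065), |rvec| = θ = 0.40527 rad = 23.220°
Rodrigues: sinθ=0.39426, 1−cosθ=0.08100; R = I + sinθ·[k]× + (1−cosθ)·[k]×²:
    [+0.98539 -0.03745 -0.16615]
    [-0.02480 +0.93359 -0.35749]
    [+0.16851 +0.35639 +0.91902]
t = (-0.2830, -0.0871, 0.9016) m
M0: Pc = R·M0+t = (-0.40779, +0.02982, +0.92452); u = 546.6·(-0.40779)/0.92452 + 318.9 = 77.8068, v = 418.5·(+0.02982)/0.92452 + 228.5 = 242.0000
M1: Pc = R·M1+t = (-0.16735, +0.02377, +0.96564); u = 546.6·(-0.16735)/0.96564 + 318.9 = 224.1707, v = 418.5·(+0.02377)/0.96564 + 228.5 = 238.8026
M2: Pc = R·M2+t = (-0.15821, -0.20402, +0.87868); u = 546.6·(-0.15821)/0.87868 + 318.9 = 220.4797, v = 418.5·(-0.20402)/0.87868 + 228.5 = 131.3271
M3: Pc = R·M3+t = (-0.39865, -0.19797, +0.83756); u = 546.6·(-0.39865)/0.83756 + 318.9 = 58.7387, v = 418.5·(-0.19797)/0.83756 + 228.5 = 129.5805

c0=(77.81, 242.00) c1=(224.17, 238.80) c2=(220.48, 131.33) c3=(58.74, 129.58)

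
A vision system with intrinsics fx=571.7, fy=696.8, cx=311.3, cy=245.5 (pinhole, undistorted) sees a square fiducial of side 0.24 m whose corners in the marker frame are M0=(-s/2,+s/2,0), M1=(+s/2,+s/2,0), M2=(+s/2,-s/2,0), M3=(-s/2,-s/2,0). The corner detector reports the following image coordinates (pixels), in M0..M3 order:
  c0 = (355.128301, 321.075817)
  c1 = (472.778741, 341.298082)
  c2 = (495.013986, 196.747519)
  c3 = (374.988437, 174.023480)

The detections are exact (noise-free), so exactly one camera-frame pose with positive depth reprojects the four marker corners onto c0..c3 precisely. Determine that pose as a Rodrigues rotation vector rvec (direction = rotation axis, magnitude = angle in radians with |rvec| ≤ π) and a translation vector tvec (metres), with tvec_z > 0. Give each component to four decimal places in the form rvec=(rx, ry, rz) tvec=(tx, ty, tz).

rvec=(0.1101, -0.0571, 0.1496) tvec=(0.2233, 0.0221, 1.1251)

Intrinsics K: fx=571.7, fy=696.8, cx=311.3, cy=245.5
Marker side s = 0.24 m; corners in marker frame (Z=0):
  M0 = (-0.1200, +0.1200, 0)
  M1 = (+0.1200, +0.1200, 0)
  M2 = (+0.1200, -0.1200, 0)
  M3 = (-0.1200, -0.1200, 0)
Detected image corners:
  c0 = (355.128301, 321.075817) px
  c1 = (472.778741, 341.298082) px
  c2 = (495.013986, 196.747519) px
  c3 = (374.988437, 174.023480) px
Planar DLT: solve 8×8 A·h = b for H (H[2,2]=1):
  H  [+519.60559 -48.04469 +424.77088]
  H  [+104.32247 +631.61949 +259.17854]
  H  [+0.05772 +0.09350 +1.00000]
B = K⁻¹H; ‖b₁‖=0.888810, ‖b₂‖=0.888810; λ = 2/(‖b₁‖+‖b₂‖) = 1.125100, sign → tz>0 ⇒ λ=+1.125100
r₁ = λ·B[:,0] = (+0.98721,+0.14556,+0.06495); r₂ = λ·B[:,1] = (-0.15183,+0.98279,+0.10520)
r₃ = r₁×r₂ = (-0.04852,-0.11371,+0.99233); SVD([r₁ r₂ r₃]) → R = UVᵀ:
  R  [+0.98721 -0.15183 -0.04852]
  R  [+0.14556 +0.98279 -0.11371]
  R  [+0.06495 +0.10520 +0.99233]
t = (+0.22331, +0.02209, +1.12510) m
tr R = 2.962336; θ = arccos((tr R − 1)/2) = 0.194379 rad = 11.137°
axis k = ((R−Rᵀ)₃₂, (R−Rᵀ)₁₃, (R−Rᵀ)₂₁) / (2 sinθ) = (+0.566657, -0.293703, +0.769830)
rvec = θ·k = (+0.110146, -0.057090, +0.149639)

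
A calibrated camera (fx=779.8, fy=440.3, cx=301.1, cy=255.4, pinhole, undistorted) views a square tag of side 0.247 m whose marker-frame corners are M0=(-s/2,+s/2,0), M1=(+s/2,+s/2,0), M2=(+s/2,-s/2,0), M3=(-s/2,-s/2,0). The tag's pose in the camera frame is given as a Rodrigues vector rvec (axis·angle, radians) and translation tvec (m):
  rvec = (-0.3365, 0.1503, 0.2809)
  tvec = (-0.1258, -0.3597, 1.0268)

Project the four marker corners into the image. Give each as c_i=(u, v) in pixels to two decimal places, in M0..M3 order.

Intrinsics K: fx=779.8, fy=440.3, cx=301.1, cy=255.4
Marker side s = 0.247 m; corners in marker frame (Z=0):
  M0 = (-0.1235, +0.1235, 0)
  M1 = (+0.1235, +0.1235, 0)
  M2 = (+0.1235, -0.1235, 0)
  M3 = (-0.1235, -0.1235, 0)
rvec = (-0.3365, 0.1503, 0.2809), |rvec| = θ = 0.46339 rad = 26.550°
Rodrigues: sinθ=0.44698, 1−cosθ=0.10546; R = I + sinθ·[k]× + (1−cosθ)·[k]×²:
    [+0.95015 -0.29579 +0.09856]
    [+0.24612 +0.90564 +0.34532]
    [-0.19140 -0.30385 +0.93330]
t = (-0.1258, -0.3597, 1.0268) m
M0: Pc = R·M0+t = (-0.27967, -0.27825, +1.01291); u = 779.8·(-0.27967)/1.01291 + 301.1 = 85.7900, v = 440.3·(-0.27825)/1.01291 + 255.4 = 134.4487
M1: Pc = R·M1+t = (-0.04499, -0.21746, +0.96564); u = 779.8·(-0.04499)/0.96564 + 301.1 = 264.7712, v = 440.3·(-0.21746)/0.96564 + 255.4 = 156.2458
M2: Pc = R·M2+t = (+0.02807, -0.44115, +1.04069); u = 779.8·(+0.02807)/1.04069 + 301.1 = 322.1366, v = 440.3·(-0.44115)/1.04069 + 255.4 = 68.7554
M3: Pc = R·M3+t = (-0.20661, -0.50194, +1.08796); u = 779.8·(-0.20661)/1.08796 + 301.1 = 153.0093, v = 440.3·(-0.50194)/1.08796 + 255.4 = 52.2637

c0=(85.79, 134.45) c1=(264.77, 156.25) c2=(322.14, 68.76) c3=(153.01, 52.26)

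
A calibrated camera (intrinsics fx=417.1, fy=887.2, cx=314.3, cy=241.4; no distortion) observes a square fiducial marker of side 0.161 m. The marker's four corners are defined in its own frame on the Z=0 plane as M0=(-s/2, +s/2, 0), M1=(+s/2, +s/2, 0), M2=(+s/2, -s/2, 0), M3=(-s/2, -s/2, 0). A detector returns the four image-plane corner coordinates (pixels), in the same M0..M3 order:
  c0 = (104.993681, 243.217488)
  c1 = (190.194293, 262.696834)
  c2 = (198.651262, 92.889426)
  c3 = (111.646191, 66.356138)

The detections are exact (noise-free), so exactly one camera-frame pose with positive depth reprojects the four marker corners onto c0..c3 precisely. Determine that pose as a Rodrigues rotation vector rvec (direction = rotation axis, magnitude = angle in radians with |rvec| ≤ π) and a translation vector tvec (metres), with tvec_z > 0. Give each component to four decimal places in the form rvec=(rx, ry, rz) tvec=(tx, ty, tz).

rvec=(0.1367, -0.1838, 0.1294) tvec=(-0.3182, -0.0681, 0.8185)

Intrinsics K: fx=417.1, fy=887.2, cx=314.3, cy=241.4
Marker side s = 0.161 m; corners in marker frame (Z=0):
  M0 = (-0.0805, +0.0805, 0)
  M1 = (+0.0805, +0.0805, 0)
  M2 = (+0.0805, -0.0805, 0)
  M3 = (-0.0805, -0.0805, 0)
Detected image corners:
  c0 = (104.993681, 243.217488) px
  c1 = (190.194293, 262.696834) px
  c2 = (198.651262, 92.889426) px
  c3 = (111.646191, 66.356138) px
Planar DLT: solve 8×8 A·h = b for H (H[2,2]=1):
  H  [+569.96851 -24.23352 +152.13230]
  H  [+181.33975 +1101.24251 +167.55616]
  H  [+0.23278 +0.15059 +1.00000]
B = K⁻¹H; ‖b₁‖=1.221799, ‖b₂‖=1.221799; λ = 2/(‖b₁‖+‖b₂‖) = 0.818466, sign → tz>0 ⇒ λ=+0.818466
r₁ = λ·B[:,0] = (+0.97487,+0.11545,+0.19052); r₂ = λ·B[:,1] = (-0.14043,+0.98239,+0.12325)
r₃ = r₁×r₂ = (-0.17294,-0.14691,+0.97391); SVD([r₁ r₂ r₃]) → R = UVᵀ:
  R  [+0.97487 -0.14043 -0.17294]
  R  [+0.11545 +0.98239 -0.14691]
  R  [+0.19052 +0.12325 +0.97391]
t = (-0.31822, -0.06812, +0.81847) m
tr R = 2.931174; θ = arccos((tr R − 1)/2) = 0.263106 rad = 15.075°
axis k = ((R−Rᵀ)₃₂, (R−Rᵀ)₁₃, (R−Rᵀ)₂₁) / (2 sinθ) = (+0.519390, -0.698744, +0.491926)
rvec = θ·k = (+0.136654, -0.183843, +0.129428)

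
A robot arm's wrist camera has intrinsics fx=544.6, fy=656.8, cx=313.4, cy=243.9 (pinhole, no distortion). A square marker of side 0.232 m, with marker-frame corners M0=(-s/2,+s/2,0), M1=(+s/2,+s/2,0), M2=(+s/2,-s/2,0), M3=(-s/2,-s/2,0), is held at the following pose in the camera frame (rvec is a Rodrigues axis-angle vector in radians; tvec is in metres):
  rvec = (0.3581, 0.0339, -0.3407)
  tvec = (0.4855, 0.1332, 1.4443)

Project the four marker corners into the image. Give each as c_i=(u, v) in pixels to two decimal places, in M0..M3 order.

Intrinsics K: fx=544.6, fy=656.8, cx=313.4, cy=243.9
Marker side s = 0.232 m; corners in marker frame (Z=0):
  M0 = (-0.1160, +0.1160, 0)
  M1 = (+0.1160, +0.1160, 0)
  M2 = (+0.1160, -0.1160, 0)
  M3 = (-0.1160, -0.1160, 0)
rvec = (0.3581, 0.0339, -0.3407), |rvec| = θ = 0.49544 rad = 28.387°
Rodrigues: sinθ=0.47542, 1−cosθ=0.12024; R = I + sinθ·[k]× + (1−cosθ)·[k]×²:
    [+0.94258 +0.33288 -0.02723]
    [-0.32099 +0.88032 -0.34929]
    [-0.09229 +0.33797 +0.93662]
t = (0.4855, 0.1332, 1.4443) m
M0: Pc = R·M0+t = (+0.41478, +0.27255, +1.49421); u = 544.6·(+0.41478)/1.49421 + 313.4 = 464.5744, v = 656.8·(+0.27255)/1.49421 + 243.9 = 363.7037
M1: Pc = R·M1+t = (+0.63345, +0.19808, +1.47280); u = 544.6·(+0.63345)/1.47280 + 313.4 = 547.6333, v = 656.8·(+0.19808)/1.47280 + 243.9 = 332.2359
M2: Pc = R·M2+t = (+0.55622, -0.00615, +1.39439); u = 544.6·(+0.55622)/1.39439 + 313.4 = 530.6422, v = 656.8·(-0.00615)/1.39439 + 243.9 = 241.0024
M3: Pc = R·M3+t = (+0.33755, +0.06832, +1.41580); u = 544.6·(+0.33755)/1.41580 + 313.4 = 443.2404, v = 656.8·(+0.06832)/1.41580 + 243.9 = 275.5927

c0=(464.57, 363.70) c1=(547.63, 332.24) c2=(530.64, 241.00) c3=(443.24, 275.59)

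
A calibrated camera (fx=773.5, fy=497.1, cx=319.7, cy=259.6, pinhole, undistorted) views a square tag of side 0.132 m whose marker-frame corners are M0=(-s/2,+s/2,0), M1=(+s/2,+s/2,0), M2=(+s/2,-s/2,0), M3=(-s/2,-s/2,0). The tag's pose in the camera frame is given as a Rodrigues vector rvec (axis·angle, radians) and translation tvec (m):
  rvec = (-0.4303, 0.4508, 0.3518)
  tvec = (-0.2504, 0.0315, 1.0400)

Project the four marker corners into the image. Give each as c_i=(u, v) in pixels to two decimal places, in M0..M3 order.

Intrinsics K: fx=773.5, fy=497.1, cx=319.7, cy=259.6
Marker side s = 0.132 m; corners in marker frame (Z=0):
  M0 = (-0.0660, +0.0660, 0)
  M1 = (+0.0660, +0.0660, 0)
  M2 = (+0.0660, -0.0660, 0)
  M3 = (-0.0660, -0.0660, 0)
rvec = (-0.4303, 0.4508, 0.3518), |rvec| = θ = 0.71564 rad = 41.003°
Rodrigues: sinθ=0.65610, 1−cosθ=0.24533; R = I + sinθ·[k]× + (1−cosθ)·[k]×²:
    [+0.84337 -0.41545 +0.34078]
    [+0.22961 +0.85202 +0.47047]
    [-0.48581 -0.31853 +0.81396]
t = (-0.2504, 0.0315, 1.0400) m
M0: Pc = R·M0+t = (-0.33348, +0.07258, +1.05104); u = 773.5·(-0.33348)/1.05104 + 319.7 = 74.2780, v = 497.1·(+0.07258)/1.05104 + 259.6 = 293.9270
M1: Pc = R·M1+t = (-0.22216, +0.10289, +0.98691); u = 773.5·(-0.22216)/0.98691 + 319.7 = 145.5826, v = 497.1·(+0.10289)/0.98691 + 259.6 = 311.4236
M2: Pc = R·M2+t = (-0.16732, -0.00958, +1.02896); u = 773.5·(-0.16732)/1.02896 + 319.7 = 193.9221, v = 497.1·(-0.00958)/1.02896 + 259.6 = 254.9723
M3: Pc = R·M3+t = (-0.27864, -0.03989, +1.09309); u = 773.5·(-0.27864)/1.09309 + 319.7 = 122.5244, v = 497.1·(-0.03989)/1.09309 + 259.6 = 241.4604

c0=(74.28, 293.93) c1=(145.58, 311.42) c2=(193.92, 254.97) c3=(122.52, 241.46)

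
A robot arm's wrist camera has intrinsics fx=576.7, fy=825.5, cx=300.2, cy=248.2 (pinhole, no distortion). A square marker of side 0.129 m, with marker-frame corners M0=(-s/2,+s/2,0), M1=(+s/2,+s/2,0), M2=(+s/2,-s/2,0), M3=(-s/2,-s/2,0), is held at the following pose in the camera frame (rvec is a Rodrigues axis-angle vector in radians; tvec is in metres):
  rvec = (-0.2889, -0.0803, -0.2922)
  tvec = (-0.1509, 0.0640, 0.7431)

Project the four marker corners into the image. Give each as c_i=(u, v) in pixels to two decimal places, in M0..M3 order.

c0=(144.83, 409.95) c1=(244.94, 367.02) c2=(218.85, 234.55) c3=(122.82, 272.80)

Intrinsics K: fx=576.7, fy=825.5, cx=300.2, cy=248.2
Marker side s = 0.129 m; corners in marker frame (Z=0):
  M0 = (-0.0645, +0.0645, 0)
  M1 = (+0.0645, +0.0645, 0)
  M2 = (+0.0645, -0.0645, 0)
  M3 = (-0.0645, -0.0645, 0)
rvec = (-0.2889, -0.0803, -0.2922), |rvec| = θ = 0.41868 rad = 23.989°
Rodrigues: sinθ=0.40655, 1−cosθ=0.08637; R = I + sinθ·[k]× + (1−cosθ)·[k]×²:
    [+0.95475 +0.29517 -0.03638]
    [-0.27231 +0.91680 +0.29209]
    [+0.11957 -0.26897 +0.95570]
t = (-0.1509, 0.0640, 0.7431) m
M0: Pc = R·M0+t = (-0.19344, +0.14070, +0.71804); u = 576.7·(-0.19344)/0.71804 + 300.2 = 144.8343, v = 825.5·(+0.14070)/0.71804 + 248.2 = 409.9543
M1: Pc = R·M1+t = (-0.07028, +0.10557, +0.73346); u = 576.7·(-0.07028)/0.73346 + 300.2 = 244.9409, v = 825.5·(+0.10557)/0.73346 + 248.2 = 367.0172
M2: Pc = R·M2+t = (-0.10836, -0.01270, +0.76816); u = 576.7·(-0.10836)/0.76816 + 300.2 = 218.8506, v = 825.5·(-0.01270)/0.76816 + 248.2 = 234.5545
M3: Pc = R·M3+t = (-0.23152, +0.02243, +0.75274); u = 576.7·(-0.23152)/0.75274 + 300.2 = 122.8238, v = 825.5·(+0.02243)/0.75274 + 248.2 = 272.7981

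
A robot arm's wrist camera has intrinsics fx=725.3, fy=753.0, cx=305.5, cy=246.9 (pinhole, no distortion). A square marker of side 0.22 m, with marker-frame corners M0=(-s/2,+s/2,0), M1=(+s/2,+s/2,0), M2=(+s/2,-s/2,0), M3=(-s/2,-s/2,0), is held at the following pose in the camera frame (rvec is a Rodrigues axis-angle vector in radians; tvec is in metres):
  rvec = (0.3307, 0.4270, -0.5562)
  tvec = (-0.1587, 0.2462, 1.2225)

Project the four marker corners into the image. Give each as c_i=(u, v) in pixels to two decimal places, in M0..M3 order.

c0=(204.48, 469.12) c1=(298.32, 428.02) c2=(219.08, 319.09) c3=(128.76, 370.56)

Intrinsics K: fx=725.3, fy=753.0, cx=305.5, cy=246.9
Marker side s = 0.22 m; corners in marker frame (Z=0):
  M0 = (-0.1100, +0.1100, 0)
  M1 = (+0.1100, +0.1100, 0)
  M2 = (+0.1100, -0.1100, 0)
  M3 = (-0.1100, -0.1100, 0)
rvec = (0.3307, 0.4270, -0.5562), |rvec| = θ = 0.77527 rad = 44.420°
Rodrigues: sinθ=0.69991, 1−cosθ=0.28577; R = I + sinθ·[k]× + (1−cosθ)·[k]×²:
    [+0.76623 +0.56927 +0.29804]
    [-0.43500 +0.80092 -0.41147]
    [-0.47295 +0.18563 +0.86131]
t = (-0.1587, 0.2462, 1.2225) m
M0: Pc = R·M0+t = (-0.18036, +0.38215, +1.29494); u = 725.3·(-0.18036)/1.29494 + 305.5 = 204.4773, v = 753.0·(+0.38215)/1.29494 + 246.9 = 469.1176
M1: Pc = R·M1+t = (-0.01180, +0.28645, +1.19090); u = 725.3·(-0.01180)/1.19090 + 305.5 = 298.3162, v = 753.0·(+0.28645)/1.19090 + 246.9 = 428.0225
M2: Pc = R·M2+t = (-0.13704, +0.11025, +1.15006); u = 725.3·(-0.13704)/1.15006 + 305.5 = 219.0768, v = 753.0·(+0.11025)/1.15006 + 246.9 = 319.0860
M3: Pc = R·M3+t = (-0.30560, +0.20595, +1.25410); u = 725.3·(-0.30560)/1.25410 + 305.5 = 128.7562, v = 753.0·(+0.20595)/1.25410 + 246.9 = 370.5574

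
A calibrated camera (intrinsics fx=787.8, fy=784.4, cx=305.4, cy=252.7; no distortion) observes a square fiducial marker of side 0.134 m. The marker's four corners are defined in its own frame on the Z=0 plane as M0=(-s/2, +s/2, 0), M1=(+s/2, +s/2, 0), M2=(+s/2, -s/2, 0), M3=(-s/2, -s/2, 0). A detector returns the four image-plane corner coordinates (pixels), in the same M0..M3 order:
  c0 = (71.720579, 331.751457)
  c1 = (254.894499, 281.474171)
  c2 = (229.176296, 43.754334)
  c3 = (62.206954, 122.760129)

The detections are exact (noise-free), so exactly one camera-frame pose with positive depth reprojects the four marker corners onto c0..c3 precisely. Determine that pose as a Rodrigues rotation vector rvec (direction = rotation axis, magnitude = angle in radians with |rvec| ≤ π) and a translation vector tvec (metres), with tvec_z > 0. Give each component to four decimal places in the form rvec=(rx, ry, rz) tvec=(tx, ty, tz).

rvec=(-0.2190, 0.5574, -0.1922) tvec=(-0.0891, -0.0338, 0.4445)

Intrinsics K: fx=787.8, fy=784.4, cx=305.4, cy=252.7
Marker side s = 0.134 m; corners in marker frame (Z=0):
  M0 = (-0.0670, +0.0670, 0)
  M1 = (+0.0670, +0.0670, 0)
  M2 = (+0.0670, -0.0670, 0)
  M3 = (-0.0670, -0.0670, 0)
Detected image corners:
  c0 = (71.720579, 331.751457) px
  c1 = (254.894499, 281.474171) px
  c2 = (229.176296, 43.754334) px
  c3 = (62.206954, 122.760129) px
Planar DLT: solve 8×8 A·h = b for H (H[2,2]=1):
  H  [+1130.05113 +37.69653 +147.54937]
  H  [-706.22988 +1546.19337 +193.05549]
  H  [-1.12696 -0.57735 +1.00000]
B = K⁻¹H; ‖b₁‖=2.249565, ‖b₂‖=2.249565; λ = 2/(‖b₁‖+‖b₂‖) = 0.444530, sign → tz>0 ⇒ λ=+0.444530
r₁ = λ·B[:,0] = (+0.83186,-0.23884,-0.50097); r₂ = λ·B[:,1] = (+0.12076,+0.95893,-0.25665)
r₃ = r₁×r₂ = (+0.54169,+0.15300,+0.82654); SVD([r₁ r₂ r₃]) → R = UVᵀ:
  R  [+0.83186 +0.12076 +0.54169]
  R  [-0.23884 +0.95893 +0.15300]
  R  [-0.50097 -0.25665 +0.82654]
t = (-0.08907, -0.03380, +0.44453) m
tr R = 2.617325; θ = arccos((tr R − 1)/2) = 0.628922 rad = 36.035°
axis k = ((R−Rᵀ)₃₂, (R−Rᵀ)₁₃, (R−Rᵀ)₂₁) / (2 sinθ) = (-0.348176, +0.886203, -0.305644)
rvec = θ·k = (-0.218975, +0.557352, -0.192226)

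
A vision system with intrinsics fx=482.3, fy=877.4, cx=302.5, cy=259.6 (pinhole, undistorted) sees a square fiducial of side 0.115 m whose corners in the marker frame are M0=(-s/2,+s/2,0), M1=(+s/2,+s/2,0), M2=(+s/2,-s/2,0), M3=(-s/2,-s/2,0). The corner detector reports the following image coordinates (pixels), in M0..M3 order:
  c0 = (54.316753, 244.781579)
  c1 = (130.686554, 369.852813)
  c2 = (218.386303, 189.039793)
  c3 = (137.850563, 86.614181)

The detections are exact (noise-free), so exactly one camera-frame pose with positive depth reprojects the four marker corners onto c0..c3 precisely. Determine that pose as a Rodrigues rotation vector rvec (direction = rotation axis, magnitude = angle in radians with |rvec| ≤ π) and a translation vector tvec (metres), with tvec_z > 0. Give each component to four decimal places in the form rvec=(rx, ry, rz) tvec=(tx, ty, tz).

rvec=(-0.3340, 0.3106, 0.6303) tvec=(-0.1559, -0.0215, 0.4476)

Intrinsics K: fx=482.3, fy=877.4, cx=302.5, cy=259.6
Marker side s = 0.115 m; corners in marker frame (Z=0):
  M0 = (-0.0575, +0.0575, 0)
  M1 = (+0.0575, +0.0575, 0)
  M2 = (+0.0575, -0.0575, 0)
  M3 = (-0.0575, -0.0575, 0)
Detected image corners:
  c0 = (54.316753, 244.781579) px
  c1 = (130.686554, 369.852813) px
  c2 = (218.386303, 189.039793) px
  c3 = (137.850563, 86.614181) px
Planar DLT: solve 8×8 A·h = b for H (H[2,2]=1):
  H  [+567.73367 -806.57526 +134.53938]
  H  [+797.40210 +1365.44487 +217.52636]
  H  [-0.84952 -0.46535 +1.00000]
B = K⁻¹H; ‖b₁‖=2.234203, ‖b₂‖=2.234203; λ = 2/(‖b₁‖+‖b₂‖) = 0.447587, sign → tz>0 ⇒ λ=+0.447587
r₁ = λ·B[:,0] = (+0.76536,+0.51928,-0.38024); r₂ = λ·B[:,1] = (-0.61789,+0.75818,-0.20828)
r₃ = r₁×r₂ = (+0.18013,+0.39435,+0.90113); SVD([r₁ r₂ r₃]) → R = UVᵀ:
  R  [+0.76536 -0.61789 +0.18013]
  R  [+0.51928 +0.75818 +0.39435]
  R  [-0.38024 -0.20828 +0.90113]
t = (-0.15587, -0.02146, +0.44759) m
tr R = 2.424666; θ = arccos((tr R − 1)/2) = 0.777979 rad = 44.575°
axis k = ((R−Rᵀ)₃₂, (R−Rᵀ)₁₃, (R−Rᵀ)₂₁) / (2 sinθ) = (-0.429326, +0.399210, +0.810130)
rvec = θ·k = (-0.334007, +0.310577, +0.630264)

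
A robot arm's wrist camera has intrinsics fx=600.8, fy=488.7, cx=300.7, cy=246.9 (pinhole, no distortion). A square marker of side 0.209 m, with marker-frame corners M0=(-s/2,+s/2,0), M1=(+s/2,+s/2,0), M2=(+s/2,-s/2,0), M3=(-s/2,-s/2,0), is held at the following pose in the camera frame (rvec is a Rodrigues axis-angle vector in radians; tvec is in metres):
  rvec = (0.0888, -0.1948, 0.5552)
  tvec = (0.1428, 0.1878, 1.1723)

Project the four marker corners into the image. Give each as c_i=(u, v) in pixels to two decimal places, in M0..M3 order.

Intrinsics K: fx=600.8, fy=488.7, cx=300.7, cy=246.9
Marker side s = 0.209 m; corners in marker frame (Z=0):
  M0 = (-0.1045, +0.1045, 0)
  M1 = (+0.1045, +0.1045, 0)
  M2 = (+0.1045, -0.1045, 0)
  M3 = (-0.1045, -0.1045, 0)
rvec = (0.0888, -0.1948, 0.5552), |rvec| = θ = 0.59505 rad = 34.094°
Rodrigues: sinθ=0.56055, 1−cosθ=0.17188; R = I + sinθ·[k]× + (1−cosθ)·[k]×²:
    [+0.83195 -0.53141 -0.15957]
    [+0.51461 +0.84654 -0.13615]
    [+0.20744 +0.03115 +0.97775]
t = (0.1428, 0.1878, 1.1723) m
M0: Pc = R·M0+t = (+0.00033, +0.22249, +1.15388); u = 600.8·(+0.00033)/1.15388 + 300.7 = 300.8713, v = 488.7·(+0.22249)/1.15388 + 246.9 = 341.1294
M1: Pc = R·M1+t = (+0.17421, +0.33004, +1.19723); u = 600.8·(+0.17421)/1.19723 + 300.7 = 388.1211, v = 488.7·(+0.33004)/1.19723 + 246.9 = 381.6198
M2: Pc = R·M2+t = (+0.28527, +0.15311, +1.19072); u = 600.8·(+0.28527)/1.19072 + 300.7 = 444.6386, v = 488.7·(+0.15311)/1.19072 + 246.9 = 309.7413
M3: Pc = R·M3+t = (+0.11139, +0.04556, +1.14737); u = 600.8·(+0.11139)/1.14737 + 300.7 = 359.0293, v = 488.7·(+0.04556)/1.14737 + 246.9 = 266.3050

c0=(300.87, 341.13) c1=(388.12, 381.62) c2=(444.64, 309.74) c3=(359.03, 266.31)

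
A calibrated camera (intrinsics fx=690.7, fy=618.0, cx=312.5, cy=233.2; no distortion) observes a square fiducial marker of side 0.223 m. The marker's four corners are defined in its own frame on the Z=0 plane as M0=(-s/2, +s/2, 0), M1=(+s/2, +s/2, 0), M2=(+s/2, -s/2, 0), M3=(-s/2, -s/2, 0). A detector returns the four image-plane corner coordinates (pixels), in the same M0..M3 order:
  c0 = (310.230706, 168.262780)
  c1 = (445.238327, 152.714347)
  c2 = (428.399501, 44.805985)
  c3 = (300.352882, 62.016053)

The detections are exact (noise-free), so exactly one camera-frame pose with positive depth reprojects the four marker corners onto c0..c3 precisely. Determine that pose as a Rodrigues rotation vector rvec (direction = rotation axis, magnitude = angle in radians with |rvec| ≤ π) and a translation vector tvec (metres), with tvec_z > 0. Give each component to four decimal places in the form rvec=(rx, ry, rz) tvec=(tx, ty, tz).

rvec=(-0.2623, 0.1367, -0.0979) tvec=(0.0974, -0.2409, 1.1675)

Intrinsics K: fx=690.7, fy=618.0, cx=312.5, cy=233.2
Marker side s = 0.223 m; corners in marker frame (Z=0):
  M0 = (-0.1115, +0.1115, 0)
  M1 = (+0.1115, +0.1115, 0)
  M2 = (+0.1115, -0.1115, 0)
  M3 = (-0.1115, -0.1115, 0)
Detected image corners:
  c0 = (310.230706, 168.262780) px
  c1 = (445.238327, 152.714347) px
  c2 = (428.399501, 44.805985) px
  c3 = (300.352882, 62.016053) px
Planar DLT: solve 8×8 A·h = b for H (H[2,2]=1):
  H  [+550.72276 -24.41149 +370.12191]
  H  [-84.69552 +455.87532 +105.69147]
  H  [-0.10427 -0.22674 +1.00000]
B = K⁻¹H; ‖b₁‖=0.856520, ‖b₂‖=0.856520; λ = 2/(‖b₁‖+‖b₂‖) = 1.167515, sign → tz>0 ⇒ λ=+1.167515
r₁ = λ·B[:,0] = (+0.98599,-0.11407,-0.12174); r₂ = λ·B[:,1] = (+0.07851,+0.96112,-0.26472)
r₃ = r₁×r₂ = (+0.14720,+0.25145,+0.95661); SVD([r₁ r₂ r₃]) → R = UVᵀ:
  R  [+0.98599 +0.07851 +0.14720]
  R  [-0.11407 +0.96112 +0.25145]
  R  [-0.12174 -0.26472 +0.95661]
t = (+0.09740, -0.24089, +1.16752) m
tr R = 2.903720; θ = arccos((tr R − 1)/2) = 0.311549 rad = 17.850°
axis k = ((R−Rᵀ)₃₂, (R−Rᵀ)₁₃, (R−Rᵀ)₂₁) / (2 sinθ) = (-0.841957, +0.438679, -0.314117)
rvec = θ·k = (-0.262311, +0.136670, -0.097863)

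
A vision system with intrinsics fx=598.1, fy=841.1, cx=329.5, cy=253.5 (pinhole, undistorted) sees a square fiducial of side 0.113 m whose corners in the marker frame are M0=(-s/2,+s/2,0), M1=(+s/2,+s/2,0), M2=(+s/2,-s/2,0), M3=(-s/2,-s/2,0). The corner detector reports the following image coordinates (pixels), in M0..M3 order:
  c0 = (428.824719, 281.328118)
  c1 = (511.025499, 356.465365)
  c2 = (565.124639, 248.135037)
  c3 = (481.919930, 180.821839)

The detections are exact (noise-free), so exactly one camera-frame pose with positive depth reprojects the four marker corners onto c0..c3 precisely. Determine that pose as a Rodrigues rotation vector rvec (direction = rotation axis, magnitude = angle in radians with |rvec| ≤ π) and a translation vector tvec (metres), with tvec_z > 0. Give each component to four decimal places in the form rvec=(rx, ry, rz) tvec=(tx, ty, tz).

rvec=(-0.2760, 0.3090, 0.6242) tvec=(0.1978, 0.0097, 0.7110)

Intrinsics K: fx=598.1, fy=841.1, cx=329.5, cy=253.5
Marker side s = 0.113 m; corners in marker frame (Z=0):
  M0 = (-0.0565, +0.0565, 0)
  M1 = (+0.0565, +0.0565, 0)
  M2 = (+0.0565, -0.0565, 0)
  M3 = (-0.0565, -0.0565, 0)
Detected image corners:
  c0 = (428.824719, 281.328118) px
  c1 = (511.025499, 356.465365) px
  c2 = (565.124639, 248.135037) px
  c3 = (481.919930, 180.821839) px
Planar DLT: solve 8×8 A·h = b for H (H[2,2]=1):
  H  [+478.29191 -585.20363 +495.86908]
  H  [+493.69323 +863.45081 +265.00082]
  H  [-0.51064 -0.22351 +1.00000]
B = K⁻¹H; ‖b₁‖=1.406485, ‖b₂‖=1.406485; λ = 2/(‖b₁‖+‖b₂‖) = 0.710993, sign → tz>0 ⇒ λ=+0.710993
r₁ = λ·B[:,0] = (+0.76858,+0.52675,-0.36306); r₂ = λ·B[:,1] = (-0.60812,+0.77778,-0.15891)
r₃ = r₁×r₂ = (+0.19868,+0.34292,+0.91811); SVD([r₁ r₂ r₃]) → R = UVᵀ:
  R  [+0.76858 -0.60812 +0.19868]
  R  [+0.52675 +0.77778 +0.34292]
  R  [-0.36306 -0.15891 +0.91811]
t = (+0.19777, +0.00972, +0.71099) m
tr R = 2.464479; θ = arccos((tr R − 1)/2) = 0.749192 rad = 42.926°
axis k = ((R−Rᵀ)₃₂, (R−Rᵀ)₁₃, (R−Rᵀ)₂₁) / (2 sinθ) = (-0.368426, +0.412407, +0.833177)
rvec = θ·k = (-0.276021, +0.308972, +0.624209)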